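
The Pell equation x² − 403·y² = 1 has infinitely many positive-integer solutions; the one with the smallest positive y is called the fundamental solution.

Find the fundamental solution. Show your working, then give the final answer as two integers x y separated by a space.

669878 33369

[20; 13,2,1,3,1,3,1,2,13,40] for √403; ℓ=10 ⇒ convergent index 9
a_0=20:  p_0=20·1+0=20,  q_0=20·0+1=1
…
a_2=2:  p_2=2·261+20=542,  q_2=2·13+1=27
a_3=1:  p_3=1·542+261=803,  q_3=1·27+13=40
a_4=3:  p_4=3·803+542=2951,  q_4=3·40+27=147
a_5=1:  p_5=1·2951+803=3754,  q_5=1·147+40=187
a_6=3:  p_6=3·3754+2951=14213,  q_6=3·187+147=708
…
a_8=2:  p_8=2·17967+14213=50147,  q_8=2·895+708=2498
a_9=13:  p_9=13·50147+17967=669878,  q_9=13·2498+895=33369
→ (669878, 33369).  Check: 669878²=448736534884, 403·33369²=448736534883, difference 1.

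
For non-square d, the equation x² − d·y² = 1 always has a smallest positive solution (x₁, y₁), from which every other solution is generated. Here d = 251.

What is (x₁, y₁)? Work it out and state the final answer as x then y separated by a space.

√251 → a₀=15, period (1,5,2,1,2,…,5,1,30); ℓ=14 even so k=13
k=0  a_k=15  p_k/q_k = 15/1
…
k=3  a_k=2  p_k/q_k = 206/13
k=4  a_k=1  p_k/q_k = 301/19
…
k=7  a_k=15  p_k/q_k = 29563/1866
k=8  a_k=2  p_k/q_k = 61043/3853
k=9  a_k=2  p_k/q_k = 151649/9572
…
k=12  a_k=5  p_k/q_k = 3097857/195535
k=13  a_k=1  p_k/q_k = 3674890/231957
→ (3674890, 231957).  Check: 3674890²=13504816512100, 251·231957²=13504816512099, difference 1.

3674890 231957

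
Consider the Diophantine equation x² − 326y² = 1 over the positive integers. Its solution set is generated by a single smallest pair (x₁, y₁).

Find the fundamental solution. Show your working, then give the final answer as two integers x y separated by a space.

d=326: √d = [18; 18,36] (ℓ=2, even), read p_1/q_1
i=0: a=18 ⇒ p=18, q=1
i=1: a=18 ⇒ p=325, q=18
(x₁, y₁) = (325, 18);  325² − 326·18² = 1 ✓

325 18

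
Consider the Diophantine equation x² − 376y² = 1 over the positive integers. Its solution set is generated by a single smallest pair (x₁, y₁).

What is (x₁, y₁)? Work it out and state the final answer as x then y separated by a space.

√376 → a₀=19, period (2,1,1,3,1,…,1,2,38); ℓ=16 even so k=15
step 0: (19, 1)  from 19·(1,0) + (0,1)
…
step 2: (58, 3)  from 1·(39,2) + (19,1)
step 3: (97, 5)  from 1·(58,3) + (39,2)
step 4: (349, 18)  from 3·(97,5) + (58,3)
…
step 7: (2928, 151)  from 2·(1241,64) + (446,23)
step 8: (12953, 668)  from 4·(2928,151) + (1241,64)
…
step 14: (837427, 43187)  from 1·(468441,24158) + (368986,19029)
step 15: (2143295, 110532)  from 2·(837427,43187) + (468441,24158)
(x₁, y₁) = (2143295, 110532);  2143295² − 376·110532² = 1 ✓

2143295 110532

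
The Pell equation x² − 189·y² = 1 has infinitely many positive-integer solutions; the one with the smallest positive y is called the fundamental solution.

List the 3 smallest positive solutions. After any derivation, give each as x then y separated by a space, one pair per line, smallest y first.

55 4
6049 440
665335 48396

√189 = [13; 1,2,1,26, …], period ℓ=4 (even) → k=3
k=0  a_k=13  p_k/q_k = 13/1
…
k=2  a_k=2  p_k/q_k = 41/3
k=3  a_k=1  p_k/q_k = 55/4
fundamental: x₁=55, y₁=4  (since 3025 − 189·16 = 1)
(x_2, y_2) = (55·55 + 189·4·4, 55·4 + 4·55) = (6049, 440)
(x_3, y_3) = (55·6049 + 189·4·440, 55·440 + 4·6049) = (665335, 48396)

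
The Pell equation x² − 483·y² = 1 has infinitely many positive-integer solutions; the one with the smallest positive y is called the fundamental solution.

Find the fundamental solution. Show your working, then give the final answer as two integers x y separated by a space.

22 1

[21; 1,42] for √483; ℓ=2 ⇒ convergent index 1
i=0: a=21 ⇒ p=21, q=1
i=1: a=1 ⇒ p=22, q=1
→ (22, 1).  Check: 22²=484, 483·1²=483, difference 1.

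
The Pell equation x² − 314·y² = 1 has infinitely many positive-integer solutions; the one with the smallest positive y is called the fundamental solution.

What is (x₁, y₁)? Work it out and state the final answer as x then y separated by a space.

392499 22150

[17; 1,2,1,1,2,1,34] for √314; ℓ=7 ⇒ convergent index 13
step 0: (17, 1)  from 17·(1,0) + (0,1)
step 1: (18, 1)  from 1·(17,1) + (1,0)
step 2: (53, 3)  from 2·(18,1) + (17,1)
step 3: (71, 4)  from 1·(53,3) + (18,1)
…
step 5: (319, 18)  from 2·(124,7) + (71,4)
step 6: (443, 25)  from 1·(319,18) + (124,7)
…
step 8: (15824, 893)  from 1·(15381,868) + (443,25)
…
step 10: (62853, 3547)  from 1·(47029,2654) + (15824,893)
step 11: (109882, 6201)  from 1·(62853,3547) + (47029,2654)
step 12: (282617, 15949)  from 2·(109882,6201) + (62853,3547)
step 13: (392499, 22150)  from 1·(282617,15949) + (109882,6201)
fundamental: x₁=392499, y₁=22150  (since 154055465001 − 314·490622500 = 1)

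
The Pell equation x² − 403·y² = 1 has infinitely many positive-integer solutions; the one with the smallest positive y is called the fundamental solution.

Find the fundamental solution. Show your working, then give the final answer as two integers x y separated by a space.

669878 33369

√403 → a₀=20, period (13,2,1,3,1,3,1,2,13,40); ℓ=10 even so k=9
a_0=20:  p_0=20·1+0=20,  q_0=20·0+1=1
…
a_3=1:  p_3=1·542+261=803,  q_3=1·27+13=40
a_4=3:  p_4=3·803+542=2951,  q_4=3·40+27=147
…
a_8=2:  p_8=2·17967+14213=50147,  q_8=2·895+708=2498
a_9=13:  p_9=13·50147+17967=669878,  q_9=13·2498+895=33369
→ (669878, 33369).  Check: 669878²=448736534884, 403·33369²=448736534883, difference 1.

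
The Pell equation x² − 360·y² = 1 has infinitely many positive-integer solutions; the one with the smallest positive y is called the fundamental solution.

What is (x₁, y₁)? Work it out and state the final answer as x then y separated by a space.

19 1

√360 = [18; 1,36, …], period ℓ=2 (even) → k=1
k=0  a_k=18  p_k/q_k = 18/1
k=1  a_k=1  p_k/q_k = 19/1
fundamental: x₁=19, y₁=1  (since 361 − 360·1 = 1)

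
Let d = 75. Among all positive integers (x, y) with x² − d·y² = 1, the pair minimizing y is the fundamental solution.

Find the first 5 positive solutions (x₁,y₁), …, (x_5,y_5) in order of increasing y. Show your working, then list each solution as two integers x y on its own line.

26 3
1351 156
70226 8109
3650401 421512
189750626 21910515

√75 = [8; 1,1,1,16, …], period ℓ=4 (even) → k=3
a_0=8:  p_0=8·1+0=8,  q_0=8·0+1=1
a_1=1:  p_1=1·8+1=9,  q_1=1·1+0=1
a_2=1:  p_2=1·9+8=17,  q_2=1·1+1=2
a_3=1:  p_3=1·17+9=26,  q_3=1·2+1=3
fundamental: x₁=26, y₁=3  (since 676 − 75·9 = 1)
k=2:  x_2 = 26·26+75·3·3 = 1351,  y_2 = 26·3+3·26 = 156
k=3:  x_3 = 26·1351+75·3·156 = 70226,  y_3 = 26·156+3·1351 = 8109
k=4:  x_4 = 26·70226+75·3·8109 = 3650401,  y_4 = 26·8109+3·70226 = 421512
k=5:  x_5 = 26·3650401+75·3·421512 = 189750626,  y_5 = 26·421512+3·3650401 = 21910515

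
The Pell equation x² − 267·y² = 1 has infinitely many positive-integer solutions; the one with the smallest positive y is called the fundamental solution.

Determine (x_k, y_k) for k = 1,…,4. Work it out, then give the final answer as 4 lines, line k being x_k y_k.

2402 147
11539207 706188
55434348026 3392527005
266306596377697 16297699025832

√267 = [16; 2,1,15,1,2,32, …], period ℓ=6 (even) → k=5
a_0=16:  p_0=16·1+0=16,  q_0=16·0+1=1
…
a_4=1:  p_4=1·768+49=817,  q_4=1·47+3=50
a_5=2:  p_5=2·817+768=2402,  q_5=2·50+47=147
(x₁, y₁) = (2402, 147);  2402² − 267·147² = 1 ✓
(x_2, y_2) = (2402·2402 + 267·147·147, 2402·147 + 147·2402) = (11539207, 706188)
(x_3, y_3) = (2402·11539207 + 267·147·706188, 2402·706188 + 147·11539207) = (55434348026, 3392527005)
(x_4, y_4) = (2402·55434348026 + 267·147·3392527005, 2402·3392527005 + 147·55434348026) = (266306596377697, 16297699025832)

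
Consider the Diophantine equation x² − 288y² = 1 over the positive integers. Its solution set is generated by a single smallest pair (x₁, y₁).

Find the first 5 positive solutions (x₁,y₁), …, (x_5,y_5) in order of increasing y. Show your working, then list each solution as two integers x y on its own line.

17 1
577 34
19601 1155
665857 39236
22619537 1332869

d=288: √d = [16; 1,32] (ℓ=2, even), read p_1/q_1
a_0=16:  p_0=16·1+0=16,  q_0=16·0+1=1
a_1=1:  p_1=1·16+1=17,  q_1=1·1+0=1
(x₁, y₁) = (17, 1);  17² − 288·1² = 1 ✓
k=2:  x_2 = 17·17+288·1·1 = 577,  y_2 = 17·1+1·17 = 34
k=3:  x_3 = 17·577+288·1·34 = 19601,  y_3 = 17·34+1·577 = 1155
k=4:  x_4 = 17·19601+288·1·1155 = 665857,  y_4 = 17·1155+1·19601 = 39236
k=5:  x_5 = 17·665857+288·1·39236 = 22619537,  y_5 = 17·39236+1·665857 = 1332869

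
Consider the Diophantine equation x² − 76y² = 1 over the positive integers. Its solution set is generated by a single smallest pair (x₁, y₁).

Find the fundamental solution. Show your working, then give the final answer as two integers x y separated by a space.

√76 → a₀=8, period (1,2,1,1,5,4,5,1,1,2,1,16); ℓ=12 even so k=11
k=0  a_k=8  p_k/q_k = 8/1
…
k=6  a_k=4  p_k/q_k = 1421/163
…
k=9  a_k=1  p_k/q_k = 16311/1871
k=10  a_k=2  p_k/q_k = 41488/4759
k=11  a_k=1  p_k/q_k = 57799/6630
→ (57799, 6630).  Check: 57799²=3340724401, 76·6630²=3340724400, difference 1.

57799 6630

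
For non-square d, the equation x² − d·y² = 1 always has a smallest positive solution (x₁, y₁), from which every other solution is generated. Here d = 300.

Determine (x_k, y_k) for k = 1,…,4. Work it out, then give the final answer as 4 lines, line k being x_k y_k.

1351 78
3650401 210756
9863382151 569462634
26650854921601 1538687826312

√300 = [17; 3,8,3,34, …], period ℓ=4 (even) → k=3
k=0  a_k=17  p_k/q_k = 17/1
k=1  a_k=3  p_k/q_k = 52/3
k=2  a_k=8  p_k/q_k = 433/25
k=3  a_k=3  p_k/q_k = 1351/78
(x₁, y₁) = (1351, 78);  1351² − 300·78² = 1 ✓
(x_2, y_2) = (1351·1351 + 300·78·78, 1351·78 + 78·1351) = (3650401, 210756)
(x_3, y_3) = (1351·3650401 + 300·78·210756, 1351·210756 + 78·3650401) = (9863382151, 569462634)
(x_4, y_4) = (1351·9863382151 + 300·78·569462634, 1351·569462634 + 78·9863382151) = (26650854921601, 1538687826312)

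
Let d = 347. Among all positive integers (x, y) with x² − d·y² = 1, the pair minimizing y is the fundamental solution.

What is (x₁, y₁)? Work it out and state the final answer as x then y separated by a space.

√347 → a₀=18, period (1,1,1,2,4,…,1,1,36); ℓ=14 even so k=13
step 0: (18, 1)  from 18·(1,0) + (0,1)
…
step 3: (56, 3)  from 1·(37,2) + (19,1)
step 4: (149, 8)  from 2·(56,3) + (37,2)
…
step 7: (14269, 766)  from 17·(801,43) + (652,35)
…
step 12: (402885, 21628)  from 1·(238717,12815) + (164168,8813)
step 13: (641602, 34443)  from 1·(402885,21628) + (238717,12815)
→ (641602, 34443).  Check: 641602²=411653126404, 347·34443²=411653126403, difference 1.

641602 34443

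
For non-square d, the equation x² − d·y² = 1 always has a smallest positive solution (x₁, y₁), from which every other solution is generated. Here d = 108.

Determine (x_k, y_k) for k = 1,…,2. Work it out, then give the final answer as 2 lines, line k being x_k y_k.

√108 = [10; 2,1,1,4,1,1,2,20, …], period ℓ=8 (even) → k=7
i=0: a=10 ⇒ p=10, q=1
i=1: a=2 ⇒ p=21, q=2
i=2: a=1 ⇒ p=31, q=3
i=3: a=1 ⇒ p=52, q=5
i=4: a=4 ⇒ p=239, q=23
i=5: a=1 ⇒ p=291, q=28
i=6: a=1 ⇒ p=530, q=51
i=7: a=2 ⇒ p=1351, q=130
→ (1351, 130).  Check: 1351²=1825201, 108·130²=1825200, difference 1.
k=2:  x_2 = 1351·1351+108·130·130 = 3650401,  y_2 = 1351·130+130·1351 = 351260

1351 130
3650401 351260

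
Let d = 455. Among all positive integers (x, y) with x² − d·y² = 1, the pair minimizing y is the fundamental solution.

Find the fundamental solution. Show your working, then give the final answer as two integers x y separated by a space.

√455 = [21; 3,42, …], period ℓ=2 (even) → k=1
i=0: a=21 ⇒ p=21, q=1
i=1: a=3 ⇒ p=64, q=3
(x₁, y₁) = (64, 3);  64² − 455·3² = 1 ✓

64 3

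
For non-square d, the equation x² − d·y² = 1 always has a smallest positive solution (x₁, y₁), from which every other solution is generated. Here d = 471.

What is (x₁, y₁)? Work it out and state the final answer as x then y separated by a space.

7838695 361188

[21; 1,2,2,1,3,…,2,1,42] for √471; ℓ=14 ⇒ convergent index 13
i=0: a=21 ⇒ p=21, q=1
…
i=2: a=2 ⇒ p=65, q=3
i=3: a=2 ⇒ p=152, q=7
i=4: a=1 ⇒ p=217, q=10
i=5: a=3 ⇒ p=803, q=37
i=6: a=4 ⇒ p=3429, q=158
i=7: a=14 ⇒ p=48809, q=2249
i=8: a=4 ⇒ p=198665, q=9154
…
i=10: a=1 ⇒ p=843469, q=38865
i=11: a=2 ⇒ p=2331742, q=107441
i=12: a=2 ⇒ p=5506953, q=253747
i=13: a=1 ⇒ p=7838695, q=361188
fundamental: x₁=7838695, y₁=361188  (since 61445139303025 − 471·130456771344 = 1)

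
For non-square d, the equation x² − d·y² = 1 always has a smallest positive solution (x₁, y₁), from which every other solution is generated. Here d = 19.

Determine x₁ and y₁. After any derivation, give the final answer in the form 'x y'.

√19 = [4; 2,1,3,1,2,8, …], period ℓ=6 (even) → k=5
step 0: (4, 1)  from 4·(1,0) + (0,1)
step 1: (9, 2)  from 2·(4,1) + (1,0)
step 2: (13, 3)  from 1·(9,2) + (4,1)
…
step 4: (61, 14)  from 1·(48,11) + (13,3)
step 5: (170, 39)  from 2·(61,14) + (48,11)
fundamental: x₁=170, y₁=39  (since 28900 − 19·1521 = 1)

170 39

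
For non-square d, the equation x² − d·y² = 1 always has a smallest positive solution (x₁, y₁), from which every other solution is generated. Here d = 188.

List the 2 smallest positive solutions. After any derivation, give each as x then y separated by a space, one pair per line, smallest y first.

4607 336
42448897 3095904

√188 → a₀=13, period (1,2,2,6,2,2,1,26); ℓ=8 even so k=7
step 0: (13, 1)  from 13·(1,0) + (0,1)
…
step 4: (617, 45)  from 6·(96,7) + (41,3)
step 5: (1330, 97)  from 2·(617,45) + (96,7)
step 6: (3277, 239)  from 2·(1330,97) + (617,45)
step 7: (4607, 336)  from 1·(3277,239) + (1330,97)
→ (4607, 336).  Check: 4607²=21224449, 188·336²=21224448, difference 1.
k=2:  x_2 = 4607·4607+188·336·336 = 42448897,  y_2 = 4607·336+336·4607 = 3095904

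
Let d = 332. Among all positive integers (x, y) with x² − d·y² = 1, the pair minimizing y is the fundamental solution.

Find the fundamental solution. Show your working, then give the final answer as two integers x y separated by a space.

13447 738

√332 → a₀=18, period (4,1,1,8,1,1,4,36); ℓ=8 even so k=7
step 0: (18, 1)  from 18·(1,0) + (0,1)
step 1: (73, 4)  from 4·(18,1) + (1,0)
…
step 4: (1403, 77)  from 8·(164,9) + (91,5)
step 5: (1567, 86)  from 1·(1403,77) + (164,9)
step 6: (2970, 163)  from 1·(1567,86) + (1403,77)
step 7: (13447, 738)  from 4·(2970,163) + (1567,86)
(x₁, y₁) = (13447, 738);  13447² − 332·738² = 1 ✓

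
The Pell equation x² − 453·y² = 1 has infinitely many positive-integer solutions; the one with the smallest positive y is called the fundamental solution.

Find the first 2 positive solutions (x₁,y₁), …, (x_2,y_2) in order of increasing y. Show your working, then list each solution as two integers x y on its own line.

[21; 3,1,1,10,14,10,1,1,3,42] for √453; ℓ=10 ⇒ convergent index 9
step 0: (21, 1)  from 21·(1,0) + (0,1)
…
step 2: (85, 4)  from 1·(64,3) + (21,1)
…
step 4: (1575, 74)  from 10·(149,7) + (85,4)
step 5: (22199, 1043)  from 14·(1575,74) + (149,7)
…
step 8: (469329, 22051)  from 1·(245764,11547) + (223565,10504)
step 9: (1653751, 77700)  from 3·(469329,22051) + (245764,11547)
fundamental: x₁=1653751, y₁=77700  (since 2734892370001 − 453·6037290000 = 1)
n=2: (1653751,77700)∘(1653751,77700) = (1653751·1653751+453·77700·77700, 1653751·77700+77700·1653751) = (5469784740001,256992905400)

1653751 77700
5469784740001 256992905400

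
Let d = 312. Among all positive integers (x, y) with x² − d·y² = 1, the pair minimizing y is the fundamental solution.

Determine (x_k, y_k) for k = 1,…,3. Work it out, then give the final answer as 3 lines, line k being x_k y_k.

√312 → a₀=17, period (1,1,1,34); ℓ=4 even so k=3
step 0: (17, 1)  from 17·(1,0) + (0,1)
…
step 2: (35, 2)  from 1·(18,1) + (17,1)
step 3: (53, 3)  from 1·(35,2) + (18,1)
(x₁, y₁) = (53, 3);  53² − 312·3² = 1 ✓
k=2:  x_2 = 53·53+312·3·3 = 5617,  y_2 = 53·3+3·53 = 318
k=3:  x_3 = 53·5617+312·3·318 = 595349,  y_3 = 53·318+3·5617 = 33705

53 3
5617 318
595349 33705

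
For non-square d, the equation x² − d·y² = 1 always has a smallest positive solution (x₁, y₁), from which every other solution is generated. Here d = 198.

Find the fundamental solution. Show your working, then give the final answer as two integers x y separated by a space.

197 14

√198 = [14; 14,28, …], period ℓ=2 (even) → k=1
i=0: a=14 ⇒ p=14, q=1
i=1: a=14 ⇒ p=197, q=14
(x₁, y₁) = (197, 14);  197² − 198·14² = 1 ✓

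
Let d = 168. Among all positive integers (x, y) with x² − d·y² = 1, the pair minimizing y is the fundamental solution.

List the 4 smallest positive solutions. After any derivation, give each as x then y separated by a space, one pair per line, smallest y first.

13 1
337 26
8749 675
227137 17524

√168 = [12; 1,24, …], period ℓ=2 (even) → k=1
k=0  a_k=12  p_k/q_k = 12/1
k=1  a_k=1  p_k/q_k = 13/1
(x₁, y₁) = (13, 1);  13² − 168·1² = 1 ✓
n=2: (13,1)∘(13,1) = (13·13+168·1·1, 13·1+1·13) = (337,26)
n=3: (337,26)∘(13,1) = (13·337+168·1·26, 13·26+1·337) = (8749,675)
n=4: (8749,675)∘(13,1) = (13·8749+168·1·675, 13·675+1·8749) = (227137,17524)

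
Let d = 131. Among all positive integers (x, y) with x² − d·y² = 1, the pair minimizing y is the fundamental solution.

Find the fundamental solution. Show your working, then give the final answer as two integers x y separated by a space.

√131 → a₀=11, period (2,4,11,4,2,22); ℓ=6 even so k=5
a_0=11:  p_0=11·1+0=11,  q_0=11·0+1=1
a_1=2:  p_1=2·11+1=23,  q_1=2·1+0=2
a_2=4:  p_2=4·23+11=103,  q_2=4·2+1=9
…
a_4=4:  p_4=4·1156+103=4727,  q_4=4·101+9=413
a_5=2:  p_5=2·4727+1156=10610,  q_5=2·413+101=927
→ (10610, 927).  Check: 10610²=112572100, 131·927²=112572099, difference 1.

10610 927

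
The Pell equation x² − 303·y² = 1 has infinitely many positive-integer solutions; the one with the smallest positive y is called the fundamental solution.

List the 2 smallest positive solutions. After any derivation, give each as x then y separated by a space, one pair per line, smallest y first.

2524 145
12741151 731960

[17; 2,2,5,2,2,34] for √303; ℓ=6 ⇒ convergent index 5
k=0  a_k=17  p_k/q_k = 17/1
k=1  a_k=2  p_k/q_k = 35/2
k=2  a_k=2  p_k/q_k = 87/5
k=3  a_k=5  p_k/q_k = 470/27
k=4  a_k=2  p_k/q_k = 1027/59
k=5  a_k=2  p_k/q_k = 2524/145
(x₁, y₁) = (2524, 145);  2524² − 303·145² = 1 ✓
(x_2, y_2) = (2524·2524 + 303·145·145, 2524·145 + 145·2524) = (12741151, 731960)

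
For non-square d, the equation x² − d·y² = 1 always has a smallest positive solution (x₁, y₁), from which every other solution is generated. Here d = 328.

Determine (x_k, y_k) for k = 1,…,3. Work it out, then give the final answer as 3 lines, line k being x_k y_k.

163 9
53137 2934
17322499 956475

d=328: √d = [18; 9,36] (ℓ=2, even), read p_1/q_1
i=0: a=18 ⇒ p=18, q=1
i=1: a=9 ⇒ p=163, q=9
fundamental: x₁=163, y₁=9  (since 26569 − 328·81 = 1)
k=2:  x_2 = 163·163+328·9·9 = 53137,  y_2 = 163·9+9·163 = 2934
k=3:  x_3 = 163·53137+328·9·2934 = 17322499,  y_3 = 163·2934+9·53137 = 956475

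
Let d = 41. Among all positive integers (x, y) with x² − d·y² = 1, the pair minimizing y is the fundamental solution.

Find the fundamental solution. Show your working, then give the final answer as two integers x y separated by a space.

[6; 2,2,12] for √41; ℓ=3 ⇒ convergent index 5
step 0: (6, 1)  from 6·(1,0) + (0,1)
…
step 2: (32, 5)  from 2·(13,2) + (6,1)
…
step 4: (826, 129)  from 2·(397,62) + (32,5)
step 5: (2049, 320)  from 2·(826,129) + (397,62)
→ (2049, 320).  Check: 2049²=4198401, 41·320²=4198400, difference 1.

2049 320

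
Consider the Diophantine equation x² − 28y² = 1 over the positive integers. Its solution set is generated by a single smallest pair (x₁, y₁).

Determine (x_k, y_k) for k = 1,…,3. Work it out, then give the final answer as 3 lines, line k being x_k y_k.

√28 = [5; 3,2,3,10, …], period ℓ=4 (even) → k=3
k=0  a_k=5  p_k/q_k = 5/1
k=1  a_k=3  p_k/q_k = 16/3
k=2  a_k=2  p_k/q_k = 37/7
k=3  a_k=3  p_k/q_k = 127/24
fundamental: x₁=127, y₁=24  (since 16129 − 28·576 = 1)
n=2: (127,24)∘(127,24) = (127·127+28·24·24, 127·24+24·127) = (32257,6096)
n=3: (32257,6096)∘(127,24) = (127·32257+28·24·6096, 127·6096+24·32257) = (8193151,1548360)

127 24
32257 6096
8193151 1548360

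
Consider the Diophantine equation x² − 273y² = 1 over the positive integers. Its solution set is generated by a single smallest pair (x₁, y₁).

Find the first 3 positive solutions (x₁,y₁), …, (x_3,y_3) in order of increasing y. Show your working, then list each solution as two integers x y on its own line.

727 44
1057057 63976
1536960151 93021060

[16; 1,1,10,1,1,32] for √273; ℓ=6 ⇒ convergent index 5
step 0: (16, 1)  from 16·(1,0) + (0,1)
…
step 3: (347, 21)  from 10·(33,2) + (17,1)
step 4: (380, 23)  from 1·(347,21) + (33,2)
step 5: (727, 44)  from 1·(380,23) + (347,21)
(x₁, y₁) = (727, 44);  727² − 273·44² = 1 ✓
(x_2, y_2) = (727·727 + 273·44·44, 727·44 + 44·727) = (1057057, 63976)
(x_3, y_3) = (727·1057057 + 273·44·63976, 727·63976 + 44·1057057) = (1536960151, 93021060)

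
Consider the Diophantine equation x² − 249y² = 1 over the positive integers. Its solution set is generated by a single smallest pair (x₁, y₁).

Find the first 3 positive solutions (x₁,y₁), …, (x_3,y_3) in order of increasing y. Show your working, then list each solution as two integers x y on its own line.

[15; 1,3,1,1,5,…,3,1,30] for √249; ℓ=16 ⇒ convergent index 15
k=0  a_k=15  p_k/q_k = 15/1
k=1  a_k=1  p_k/q_k = 16/1
…
k=3  a_k=1  p_k/q_k = 79/5
…
k=7  a_k=3  p_k/q_k = 3582/227
…
k=9  a_k=3  p_k/q_k = 113835/7214
k=10  a_k=1  p_k/q_k = 150586/9543
…
k=13  a_k=1  p_k/q_k = 1884116/119401
k=14  a_k=3  p_k/q_k = 6669699/422675
k=15  a_k=1  p_k/q_k = 8553815/542076
(x₁, y₁) = (8553815, 542076);  8553815² − 249·542076² = 1 ✓
(x_2, y_2) = (8553815·8553815 + 249·542076·542076, 8553815·542076 + 542076·8553815) = (146335502108449, 9273635639880)
(x_3, y_3) = (8553815·146335502108449 + 249·542076·9273635639880, 8553815·9273635639880 + 542076·146335502108449) = (2503453625935556812055, 158649927281879742324)

8553815 542076
146335502108449 9273635639880
2503453625935556812055 158649927281879742324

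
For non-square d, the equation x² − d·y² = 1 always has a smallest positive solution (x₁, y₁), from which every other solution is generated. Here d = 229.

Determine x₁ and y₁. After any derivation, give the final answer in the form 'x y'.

d=229: √d = [15; 7,1,1,7,30] (ℓ=5, odd), read p_9/q_9
step 0: (15, 1)  from 15·(1,0) + (0,1)
step 1: (106, 7)  from 7·(15,1) + (1,0)
…
step 4: (1710, 113)  from 7·(227,15) + (121,8)
…
step 8: (776325, 51301)  from 1·(413926,27353) + (362399,23948)
step 9: (5848201, 386460)  from 7·(776325,51301) + (413926,27353)
(x₁, y₁) = (5848201, 386460);  5848201² − 229·386460² = 1 ✓

5848201 386460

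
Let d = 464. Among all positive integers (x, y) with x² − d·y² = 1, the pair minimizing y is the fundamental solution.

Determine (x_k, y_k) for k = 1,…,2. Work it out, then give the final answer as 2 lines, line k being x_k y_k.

9801 455
192119201 8918910

√464 = [21; 1,1,5,1,1,1,5,1,1,42, …], period ℓ=10 (even) → k=9
a_0=21:  p_0=21·1+0=21,  q_0=21·0+1=1
…
a_2=1:  p_2=1·22+21=43,  q_2=1·1+1=2
…
a_7=5:  p_7=5·797+517=4502,  q_7=5·37+24=209
a_8=1:  p_8=1·4502+797=5299,  q_8=1·209+37=246
a_9=1:  p_9=1·5299+4502=9801,  q_9=1·246+209=455
→ (9801, 455).  Check: 9801²=96059601, 464·455²=96059600, difference 1.
n=2: (9801,455)∘(9801,455) = (9801·9801+464·455·455, 9801·455+455·9801) = (192119201,8918910)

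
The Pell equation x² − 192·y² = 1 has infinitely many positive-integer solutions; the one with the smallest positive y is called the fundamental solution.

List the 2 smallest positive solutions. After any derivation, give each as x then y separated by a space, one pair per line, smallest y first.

97 7
18817 1358

[13; 1,5,1,26] for √192; ℓ=4 ⇒ convergent index 3
step 0: (13, 1)  from 13·(1,0) + (0,1)
…
step 2: (83, 6)  from 5·(14,1) + (13,1)
step 3: (97, 7)  from 1·(83,6) + (14,1)
fundamental: x₁=97, y₁=7  (since 9409 − 192·49 = 1)
(97+7√192)^2 = 18817 + 1358√192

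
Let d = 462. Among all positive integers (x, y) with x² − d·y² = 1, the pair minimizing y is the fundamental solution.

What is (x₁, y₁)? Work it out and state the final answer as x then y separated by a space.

43 2

[21; 2,42] for √462; ℓ=2 ⇒ convergent index 1
a_0=21:  p_0=21·1+0=21,  q_0=21·0+1=1
a_1=2:  p_1=2·21+1=43,  q_1=2·1+0=2
fundamental: x₁=43, y₁=2  (since 1849 − 462·4 = 1)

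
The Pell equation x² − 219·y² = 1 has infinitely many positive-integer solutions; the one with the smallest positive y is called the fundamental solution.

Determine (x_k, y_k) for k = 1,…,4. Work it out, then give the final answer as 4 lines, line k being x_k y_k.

√219 = [14; 1,3,1,28, …], period ℓ=4 (even) → k=3
a_0=14:  p_0=14·1+0=14,  q_0=14·0+1=1
a_1=1:  p_1=1·14+1=15,  q_1=1·1+0=1
a_2=3:  p_2=3·15+14=59,  q_2=3·1+1=4
a_3=1:  p_3=1·59+15=74,  q_3=1·4+1=5
fundamental: x₁=74, y₁=5  (since 5476 − 219·25 = 1)
n=2: (74,5)∘(74,5) = (74·74+219·5·5, 74·5+5·74) = (10951,740)
n=3: (10951,740)∘(74,5) = (74·10951+219·5·740, 74·740+5·10951) = (1620674,109515)
n=4: (1620674,109515)∘(74,5) = (74·1620674+219·5·109515, 74·109515+5·1620674) = (239848801,16207480)

74 5
10951 740
1620674 109515
239848801 16207480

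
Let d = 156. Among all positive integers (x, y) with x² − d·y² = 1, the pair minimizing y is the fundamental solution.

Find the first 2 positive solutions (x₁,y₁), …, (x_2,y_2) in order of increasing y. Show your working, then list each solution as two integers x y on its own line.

d=156: √d = [12; 2,24] (ℓ=2, even), read p_1/q_1
a_0=12:  p_0=12·1+0=12,  q_0=12·0+1=1
a_1=2:  p_1=2·12+1=25,  q_1=2·1+0=2
(x₁, y₁) = (25, 2);  25² − 156·2² = 1 ✓
k=2:  x_2 = 25·25+156·2·2 = 1249,  y_2 = 25·2+2·25 = 100

25 2
1249 100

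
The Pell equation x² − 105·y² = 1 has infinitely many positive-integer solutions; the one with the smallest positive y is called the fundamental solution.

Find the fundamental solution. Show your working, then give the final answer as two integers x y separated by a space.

41 4

√105 → a₀=10, period (4,20); ℓ=2 even so k=1
a_0=10:  p_0=10·1+0=10,  q_0=10·0+1=1
a_1=4:  p_1=4·10+1=41,  q_1=4·1+0=4
→ (41, 4).  Check: 41²=1681, 105·4²=1680, difference 1.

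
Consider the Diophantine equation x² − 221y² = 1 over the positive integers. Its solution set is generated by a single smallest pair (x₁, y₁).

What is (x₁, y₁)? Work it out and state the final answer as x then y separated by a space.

[14; 1,6,2,6,1,28] for √221; ℓ=6 ⇒ convergent index 5
a_0=14:  p_0=14·1+0=14,  q_0=14·0+1=1
…
a_2=6:  p_2=6·15+14=104,  q_2=6·1+1=7
a_3=2:  p_3=2·104+15=223,  q_3=2·7+1=15
a_4=6:  p_4=6·223+104=1442,  q_4=6·15+7=97
a_5=1:  p_5=1·1442+223=1665,  q_5=1·97+15=112
fundamental: x₁=1665, y₁=112  (since 2772225 − 221·12544 = 1)

1665 112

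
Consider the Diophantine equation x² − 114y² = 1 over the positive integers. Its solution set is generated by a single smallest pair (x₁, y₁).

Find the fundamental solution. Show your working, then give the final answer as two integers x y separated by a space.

[10; 1,2,10,2,1,20] for √114; ℓ=6 ⇒ convergent index 5
i=0: a=10 ⇒ p=10, q=1
…
i=2: a=2 ⇒ p=32, q=3
…
i=4: a=2 ⇒ p=694, q=65
i=5: a=1 ⇒ p=1025, q=96
(x₁, y₁) = (1025, 96);  1025² − 114·96² = 1 ✓

1025 96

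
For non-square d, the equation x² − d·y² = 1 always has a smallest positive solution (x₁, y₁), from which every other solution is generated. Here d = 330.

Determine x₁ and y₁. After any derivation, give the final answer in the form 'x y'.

√330 = [18; 6,36, …], period ℓ=2 (even) → k=1
step 0: (18, 1)  from 18·(1,0) + (0,1)
step 1: (109, 6)  from 6·(18,1) + (1,0)
→ (109, 6).  Check: 109²=11881, 330·6²=11880, difference 1.

109 6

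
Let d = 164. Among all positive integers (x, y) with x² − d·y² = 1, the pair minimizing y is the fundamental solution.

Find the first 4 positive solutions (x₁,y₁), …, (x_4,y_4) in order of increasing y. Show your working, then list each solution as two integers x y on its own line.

√164 = [12; 1,4,6,4,1,24, …], period ℓ=6 (even) → k=5
i=0: a=12 ⇒ p=12, q=1
…
i=4: a=4 ⇒ p=1652, q=129
i=5: a=1 ⇒ p=2049, q=160
(x₁, y₁) = (2049, 160);  2049² − 164·160² = 1 ✓
(2049+160√164)^2 = 8396801 + 655680√164
(2049+160√164)^3 = 34410088449 + 2686976480√164
(2049+160√164)^4 = 141012534067201 + 11011228959360√164

2049 160
8396801 655680
34410088449 2686976480
141012534067201 11011228959360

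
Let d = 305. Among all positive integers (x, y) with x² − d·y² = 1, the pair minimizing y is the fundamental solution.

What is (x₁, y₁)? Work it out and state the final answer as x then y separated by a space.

√305 → a₀=17, period (2,6,2,34); ℓ=4 even so k=3
k=0  a_k=17  p_k/q_k = 17/1
k=1  a_k=2  p_k/q_k = 35/2
k=2  a_k=6  p_k/q_k = 227/13
k=3  a_k=2  p_k/q_k = 489/28
fundamental: x₁=489, y₁=28  (since 239121 − 305·784 = 1)

489 28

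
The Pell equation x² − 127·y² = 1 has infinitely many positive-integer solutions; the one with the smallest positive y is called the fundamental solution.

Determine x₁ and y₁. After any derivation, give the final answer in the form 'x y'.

4730624 419775

√127 = [11; 3,1,2,2,7,11,7,2,2,1,3,22, …], period ℓ=12 (even) → k=11
step 0: (11, 1)  from 11·(1,0) + (0,1)
…
step 2: (45, 4)  from 1·(34,3) + (11,1)
…
step 5: (2175, 193)  from 7·(293,26) + (124,11)
step 6: (24218, 2149)  from 11·(2175,193) + (293,26)
…
step 8: (367620, 32621)  from 2·(171701,15236) + (24218,2149)
step 9: (906941, 80478)  from 2·(367620,32621) + (171701,15236)
step 10: (1274561, 113099)  from 1·(906941,80478) + (367620,32621)
step 11: (4730624, 419775)  from 3·(1274561,113099) + (906941,80478)
fundamental: x₁=4730624, y₁=419775  (since 22378803429376 − 127·176211050625 = 1)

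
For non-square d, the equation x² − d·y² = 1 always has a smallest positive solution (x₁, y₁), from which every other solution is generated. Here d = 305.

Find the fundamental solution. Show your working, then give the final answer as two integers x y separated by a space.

√305 → a₀=17, period (2,6,2,34); ℓ=4 even so k=3
a_0=17:  p_0=17·1+0=17,  q_0=17·0+1=1
a_1=2:  p_1=2·17+1=35,  q_1=2·1+0=2
a_2=6:  p_2=6·35+17=227,  q_2=6·2+1=13
a_3=2:  p_3=2·227+35=489,  q_3=2·13+2=28
fundamental: x₁=489, y₁=28  (since 239121 − 305·784 = 1)

489 28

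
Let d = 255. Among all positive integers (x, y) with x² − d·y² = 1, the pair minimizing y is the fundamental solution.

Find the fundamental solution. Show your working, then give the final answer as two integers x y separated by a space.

√255 → a₀=15, period (1,30); ℓ=2 even so k=1
a_0=15:  p_0=15·1+0=15,  q_0=15·0+1=1
a_1=1:  p_1=1·15+1=16,  q_1=1·1+0=1
→ (16, 1).  Check: 16²=256, 255·1²=255, difference 1.

16 1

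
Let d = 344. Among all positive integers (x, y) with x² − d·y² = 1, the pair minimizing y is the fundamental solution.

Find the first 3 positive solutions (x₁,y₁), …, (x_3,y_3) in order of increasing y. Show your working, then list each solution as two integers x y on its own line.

10405 561
216528049 11674410
4505948689285 242944471539

[18; 1,1,4,1,3,1,4,1,1,36] for √344; ℓ=10 ⇒ convergent index 9
k=0  a_k=18  p_k/q_k = 18/1
…
k=2  a_k=1  p_k/q_k = 37/2
…
k=8  a_k=1  p_k/q_k = 5694/307
k=9  a_k=1  p_k/q_k = 10405/561
fundamental: x₁=10405, y₁=561  (since 108264025 − 344·314721 = 1)
k=2:  x_2 = 10405·10405+344·561·561 = 216528049,  y_2 = 10405·561+561·10405 = 11674410
k=3:  x_3 = 10405·216528049+344·561·11674410 = 4505948689285,  y_3 = 10405·11674410+561·216528049 = 242944471539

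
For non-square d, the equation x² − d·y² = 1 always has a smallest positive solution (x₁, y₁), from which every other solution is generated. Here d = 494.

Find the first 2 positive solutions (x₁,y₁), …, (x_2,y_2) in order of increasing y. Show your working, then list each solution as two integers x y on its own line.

73035 3286
10668222449 479986020

[22; 4,2,2,1,2,1,2,2,4,44] for √494; ℓ=10 ⇒ convergent index 9
i=0: a=22 ⇒ p=22, q=1
…
i=4: a=1 ⇒ p=689, q=31
…
i=8: a=2 ⇒ p=16514, q=743
i=9: a=4 ⇒ p=73035, q=3286
→ (73035, 3286).  Check: 73035²=5334111225, 494·3286²=5334111224, difference 1.
n=2: (73035,3286)∘(73035,3286) = (73035·73035+494·3286·3286, 73035·3286+3286·73035) = (10668222449,479986020)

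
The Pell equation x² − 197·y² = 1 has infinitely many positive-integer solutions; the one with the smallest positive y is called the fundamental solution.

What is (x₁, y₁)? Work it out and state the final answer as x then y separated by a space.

393 28

√197 → a₀=14, period (28); ℓ=1 odd so k=1
k=0  a_k=14  p_k/q_k = 14/1
k=1  a_k=28  p_k/q_k = 393/28
fundamental: x₁=393, y₁=28  (since 154449 − 197·784 = 1)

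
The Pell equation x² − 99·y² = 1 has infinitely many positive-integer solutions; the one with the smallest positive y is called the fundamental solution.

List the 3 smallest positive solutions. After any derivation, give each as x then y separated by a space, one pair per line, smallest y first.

[9; 1,18] for √99; ℓ=2 ⇒ convergent index 1
step 0: (9, 1)  from 9·(1,0) + (0,1)
step 1: (10, 1)  from 1·(9,1) + (1,0)
(x₁, y₁) = (10, 1);  10² − 99·1² = 1 ✓
k=2:  x_2 = 10·10+99·1·1 = 199,  y_2 = 10·1+1·10 = 20
k=3:  x_3 = 10·199+99·1·20 = 3970,  y_3 = 10·20+1·199 = 399

10 1
199 20
3970 399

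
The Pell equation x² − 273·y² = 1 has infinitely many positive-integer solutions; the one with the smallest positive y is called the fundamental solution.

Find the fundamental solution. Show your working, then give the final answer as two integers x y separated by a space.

727 44

√273 = [16; 1,1,10,1,1,32, …], period ℓ=6 (even) → k=5
a_0=16:  p_0=16·1+0=16,  q_0=16·0+1=1
…
a_3=10:  p_3=10·33+17=347,  q_3=10·2+1=21
a_4=1:  p_4=1·347+33=380,  q_4=1·21+2=23
a_5=1:  p_5=1·380+347=727,  q_5=1·23+21=44
fundamental: x₁=727, y₁=44  (since 528529 − 273·1936 = 1)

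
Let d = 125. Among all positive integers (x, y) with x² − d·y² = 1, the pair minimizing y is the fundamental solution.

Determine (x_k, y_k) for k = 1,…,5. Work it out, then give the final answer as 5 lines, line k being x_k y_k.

930249 83204
1730726404001 154800875592
3220013013190122249 288006719437081612
5990827771012465337616001 535835925499096664087184
11145923086309929722690704506249 996921667718930338621440576020

d=125: √d = [11; 5,1,1,5,22] (ℓ=5, odd), read p_9/q_9
i=0: a=11 ⇒ p=11, q=1
…
i=3: a=1 ⇒ p=123, q=11
i=4: a=5 ⇒ p=682, q=61
i=5: a=22 ⇒ p=15127, q=1353
i=6: a=5 ⇒ p=76317, q=6826
…
i=8: a=1 ⇒ p=167761, q=15005
i=9: a=5 ⇒ p=930249, q=83204
→ (930249, 83204).  Check: 930249²=865363202001, 125·83204²=865363202000, difference 1.
(930249+83204√125)^2 = 1730726404001 + 154800875592√125
(930249+83204√125)^3 = 3220013013190122249 + 288006719437081612√125
(930249+83204√125)^4 = 5990827771012465337616001 + 535835925499096664087184√125
(930249+83204√125)^5 = 11145923086309929722690704506249 + 996921667718930338621440576020√125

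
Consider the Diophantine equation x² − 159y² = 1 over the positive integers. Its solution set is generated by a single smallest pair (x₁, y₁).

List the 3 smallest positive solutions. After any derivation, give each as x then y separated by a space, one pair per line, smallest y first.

√159 = [12; 1,1,1,1,3,1,1,1,1,24, …], period ℓ=10 (even) → k=9
step 0: (12, 1)  from 12·(1,0) + (0,1)
step 1: (13, 1)  from 1·(12,1) + (1,0)
…
step 3: (38, 3)  from 1·(25,2) + (13,1)
…
step 8: (807, 64)  from 1·(517,41) + (290,23)
step 9: (1324, 105)  from 1·(807,64) + (517,41)
fundamental: x₁=1324, y₁=105  (since 1752976 − 159·11025 = 1)
(x_2, y_2) = (1324·1324 + 159·105·105, 1324·105 + 105·1324) = (3505951, 278040)
(x_3, y_3) = (1324·3505951 + 159·105·278040, 1324·278040 + 105·3505951) = (9283756924, 736249815)

1324 105
3505951 278040
9283756924 736249815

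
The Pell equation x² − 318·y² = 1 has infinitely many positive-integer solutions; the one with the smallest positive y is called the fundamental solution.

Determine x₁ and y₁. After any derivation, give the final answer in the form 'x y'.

d=318: √d = [17; 1,4,1,34] (ℓ=4, even), read p_3/q_3
step 0: (17, 1)  from 17·(1,0) + (0,1)
…
step 2: (89, 5)  from 4·(18,1) + (17,1)
step 3: (107, 6)  from 1·(89,5) + (18,1)
fundamental: x₁=107, y₁=6  (since 11449 − 318·36 = 1)

107 6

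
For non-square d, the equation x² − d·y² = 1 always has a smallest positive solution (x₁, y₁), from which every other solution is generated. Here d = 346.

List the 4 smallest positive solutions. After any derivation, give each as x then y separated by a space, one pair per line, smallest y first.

17299 930
598510801 32176140
20707276675699 1113230090790
716430357827323201 38515534648976280

d=346: √d = [18; 1,1,1,1,36] (ℓ=5, odd), read p_9/q_9
k=0  a_k=18  p_k/q_k = 18/1
k=1  a_k=1  p_k/q_k = 19/1
…
k=7  a_k=1  p_k/q_k = 6901/371
k=8  a_k=1  p_k/q_k = 10398/559
k=9  a_k=1  p_k/q_k = 17299/930
(x₁, y₁) = (17299, 930);  17299² − 346·930² = 1 ✓
(x_2, y_2) = (17299·17299 + 346·930·930, 17299·930 + 930·17299) = (598510801, 32176140)
(x_3, y_3) = (17299·598510801 + 346·930·32176140, 17299·32176140 + 930·598510801) = (20707276675699, 1113230090790)
(x_4, y_4) = (17299·20707276675699 + 346·930·1113230090790, 17299·1113230090790 + 930·20707276675699) = (716430357827323201, 38515534648976280)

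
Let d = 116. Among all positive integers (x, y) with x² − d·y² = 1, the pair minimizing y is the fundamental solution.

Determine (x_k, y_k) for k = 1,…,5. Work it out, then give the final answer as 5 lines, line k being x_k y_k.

9801 910
192119201 17837820
3765920568201 349656946730
73819574785756801 6853975451963640
1447011301184484245001 134351626459734324550

√116 = [10; 1,3,2,1,4,1,2,3,1,20, …], period ℓ=10 (even) → k=9
a_0=10:  p_0=10·1+0=10,  q_0=10·0+1=1
…
a_2=3:  p_2=3·11+10=43,  q_2=3·1+1=4
…
a_4=1:  p_4=1·97+43=140,  q_4=1·9+4=13
a_5=4:  p_5=4·140+97=657,  q_5=4·13+9=61
…
a_8=3:  p_8=3·2251+797=7550,  q_8=3·209+74=701
a_9=1:  p_9=1·7550+2251=9801,  q_9=1·701+209=910
fundamental: x₁=9801, y₁=910  (since 96059601 − 116·828100 = 1)
n=2: (9801,910)∘(9801,910) = (9801·9801+116·910·910, 9801·910+910·9801) = (192119201,17837820)
n=3: (192119201,17837820)∘(9801,910) = (9801·192119201+116·910·17837820, 9801·17837820+910·192119201) = (3765920568201,349656946730)
n=4: (3765920568201,349656946730)∘(9801,910) = (9801·3765920568201+116·910·349656946730, 9801·349656946730+910·3765920568201) = (73819574785756801,6853975451963640)
n=5: (73819574785756801,6853975451963640)∘(9801,910) = (9801·73819574785756801+116·910·6853975451963640, 9801·6853975451963640+910·73819574785756801) = (1447011301184484245001,134351626459734324550)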